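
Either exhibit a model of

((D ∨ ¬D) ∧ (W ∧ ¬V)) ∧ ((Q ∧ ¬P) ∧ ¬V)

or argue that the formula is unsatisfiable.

V = False; W = True; D = False; Q = True; P = False

  (D ∨ ¬D) ∧ (W ∧ ¬V) = True
    D ∨ ¬D = True
      ¬D = True
    W ∧ ¬V = True
      ¬V = True
  (Q ∧ ¬P) ∧ ¬V = True
    Q ∧ ¬P = True
      ¬P = True
    ¬V = True
Both conjuncts True, so the formula holds.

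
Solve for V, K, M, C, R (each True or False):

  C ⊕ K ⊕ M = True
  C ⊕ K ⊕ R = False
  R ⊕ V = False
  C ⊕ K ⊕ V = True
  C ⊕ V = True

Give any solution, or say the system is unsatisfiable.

Unsatisfiable

Adding constraints 2, 3, 4 mod 2: every variable appears an even number of times on the left, so the left side is 0.
But the right sides sum to 1 (mod 2). 0 ≠ 1 — the system is inconsistent.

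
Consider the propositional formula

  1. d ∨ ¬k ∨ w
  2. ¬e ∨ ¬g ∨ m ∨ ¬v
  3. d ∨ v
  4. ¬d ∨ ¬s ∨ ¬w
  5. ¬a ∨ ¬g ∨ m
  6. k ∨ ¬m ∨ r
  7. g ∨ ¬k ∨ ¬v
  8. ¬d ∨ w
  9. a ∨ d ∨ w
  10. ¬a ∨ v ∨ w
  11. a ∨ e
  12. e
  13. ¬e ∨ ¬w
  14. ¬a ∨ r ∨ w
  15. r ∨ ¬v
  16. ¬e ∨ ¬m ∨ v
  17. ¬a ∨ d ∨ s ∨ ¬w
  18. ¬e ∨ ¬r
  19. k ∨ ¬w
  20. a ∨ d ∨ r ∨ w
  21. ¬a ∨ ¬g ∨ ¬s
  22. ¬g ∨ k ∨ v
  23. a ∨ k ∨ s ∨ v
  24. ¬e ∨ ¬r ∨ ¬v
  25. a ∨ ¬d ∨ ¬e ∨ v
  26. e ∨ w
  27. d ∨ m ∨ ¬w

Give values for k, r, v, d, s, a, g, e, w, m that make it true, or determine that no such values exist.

Case r = True:
  (e) forces e = True.
  Clause (¬e ∨ ¬r) is falsified — contradiction.
Case r = False:
  (e) forces e = True.
  (¬e ∨ ¬w) forces w = False.
  (¬d ∨ w) forces d = False.
  (d ∨ ¬k ∨ w) forces k = False.
  (d ∨ v) forces v = True.
  Clause (r ∨ ¬v) is falsified — contradiction.
Both cases fail, so the formula is unsatisfiable.

Unsatisfiable — no assignment works.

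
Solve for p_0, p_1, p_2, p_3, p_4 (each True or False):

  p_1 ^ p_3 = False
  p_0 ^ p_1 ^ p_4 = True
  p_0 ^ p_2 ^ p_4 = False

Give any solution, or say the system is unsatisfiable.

p_0=F, p_1=F, p_2=T, p_3=F, p_4=T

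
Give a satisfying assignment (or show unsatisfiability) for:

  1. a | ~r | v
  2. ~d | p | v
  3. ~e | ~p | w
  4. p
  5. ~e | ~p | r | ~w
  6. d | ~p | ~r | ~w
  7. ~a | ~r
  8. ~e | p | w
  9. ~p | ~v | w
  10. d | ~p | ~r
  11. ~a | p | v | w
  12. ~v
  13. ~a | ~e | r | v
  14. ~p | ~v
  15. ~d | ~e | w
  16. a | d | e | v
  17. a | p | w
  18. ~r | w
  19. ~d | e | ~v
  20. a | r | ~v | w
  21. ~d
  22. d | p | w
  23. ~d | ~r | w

e = False, w = True, a = True, r = False, p = True, d = False, v = False

Unit clause (p) forces p = True.
Unit clause (~v) forces v = False.
Unit clause (~d) forces d = False.
In (d | ~p | ~r) only ~r is left, so r = False.
Try e = True:
  (~e | ~p | w) forces w = True.
  clause (~e | ~p | r | ~w) is falsified — backtrack.
So e = False.
  then (a | d | e | v) forces a = True.
Set w = True.
All clauses satisfied.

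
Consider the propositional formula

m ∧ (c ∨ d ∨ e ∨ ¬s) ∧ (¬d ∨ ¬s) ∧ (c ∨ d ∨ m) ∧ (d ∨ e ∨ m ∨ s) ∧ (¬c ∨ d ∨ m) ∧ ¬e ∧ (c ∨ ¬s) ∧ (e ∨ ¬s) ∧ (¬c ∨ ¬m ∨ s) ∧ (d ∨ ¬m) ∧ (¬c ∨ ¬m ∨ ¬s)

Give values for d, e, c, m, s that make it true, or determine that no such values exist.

Unit clause (m) forces m = True.
Unit clause (¬e) forces e = False.
In (e ∨ ¬s) only ¬s is left, so s = False.
In (¬c ∨ ¬m ∨ s) only ¬c is left, so c = False.
In (d ∨ ¬m) only d is left, so d = True.
All clauses satisfied.

d = True, e = False, c = False, m = True, s = False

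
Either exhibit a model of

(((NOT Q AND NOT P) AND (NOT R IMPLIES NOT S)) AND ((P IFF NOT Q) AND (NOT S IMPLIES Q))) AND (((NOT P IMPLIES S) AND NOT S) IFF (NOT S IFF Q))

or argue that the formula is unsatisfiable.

Unsatisfiable

Case Q = True: the conjunct NOT Q is False.
Case Q = False: the formula simplifies to ((NOT P AND (NOT R IMPLIES NOT S)) AND (P AND S)) AND (((NOT P IMPLIES S) AND NOT S) IFF S).
  S = True: the conjunct ((NOT P IMPLIES S) AND NOT S) IFF S becomes (True AND False) IFF True = False.
  S = False: the conjunct S is False.
Both cases fail — unsatisfiable.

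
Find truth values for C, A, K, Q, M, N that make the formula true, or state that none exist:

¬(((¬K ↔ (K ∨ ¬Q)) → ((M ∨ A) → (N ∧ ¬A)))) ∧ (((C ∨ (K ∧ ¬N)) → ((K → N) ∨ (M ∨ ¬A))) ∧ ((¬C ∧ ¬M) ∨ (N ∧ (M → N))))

C: True, A: True, K: False, Q: False, M: True, N: True

  ¬(((¬K ↔ (K ∨ ¬Q)) → ((M ∨ A) → (N ∧ ¬A)))) = True
    (¬K ↔ (K ∨ ¬Q)) → ((M ∨ A) → (N ∧ ¬A)) = False
      ¬K ↔ (K ∨ ¬Q) = True
        ¬K = True
        K ∨ ¬Q = True
          ¬Q = True
      (M ∨ A) → (N ∧ ¬A) = False
        M ∨ A = True
        N ∧ ¬A = False
          ¬A = False
  ((C ∨ (K ∧ ¬N)) → ((K → N) ∨ (M ∨ ¬A))) ∧ ((¬C ∧ ¬M) ∨ (N ∧ (M → N))) = True
    (C ∨ (K ∧ ¬N)) → ((K → N) ∨ (M ∨ ¬A)) = True
      C ∨ (K ∧ ¬N) = True
        K ∧ ¬N = False
          ¬N = False
      (K → N) ∨ (M ∨ ¬A) = True
        K → N = True
        M ∨ ¬A = True
          ¬A = False
    (¬C ∧ ¬M) ∨ (N ∧ (M → N)) = True
      ¬C ∧ ¬M = False
        ¬C = False
        ¬M = False
      N ∧ (M → N) = True
        M → N = True
Both conjuncts True, so the formula holds.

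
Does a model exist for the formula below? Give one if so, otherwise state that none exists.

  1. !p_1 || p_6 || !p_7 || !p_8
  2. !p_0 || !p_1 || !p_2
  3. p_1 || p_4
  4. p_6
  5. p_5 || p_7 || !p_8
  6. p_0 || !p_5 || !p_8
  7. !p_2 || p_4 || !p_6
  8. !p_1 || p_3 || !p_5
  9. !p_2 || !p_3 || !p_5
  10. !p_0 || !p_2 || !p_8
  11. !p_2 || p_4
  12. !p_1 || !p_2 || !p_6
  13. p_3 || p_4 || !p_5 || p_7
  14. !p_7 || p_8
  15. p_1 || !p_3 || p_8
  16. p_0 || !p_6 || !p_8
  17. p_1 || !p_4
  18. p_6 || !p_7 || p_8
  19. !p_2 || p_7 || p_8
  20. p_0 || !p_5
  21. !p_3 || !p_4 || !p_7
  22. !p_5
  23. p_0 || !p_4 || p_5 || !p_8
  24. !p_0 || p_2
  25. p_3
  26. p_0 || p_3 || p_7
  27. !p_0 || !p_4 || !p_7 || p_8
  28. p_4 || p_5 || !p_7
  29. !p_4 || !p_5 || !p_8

p_0 = False, p_1 = True, p_2 = False, p_3 = True, p_4 = True, p_5 = False, p_6 = True, p_7 = False, p_8 = False

Unit clause (p_6) forces p_6 = True.
Unit clause (!p_5) forces p_5 = False.
Unit clause (p_3) forces p_3 = True.
Try p_0 = True:
  (!p_0 || p_2) forces p_2 = True.
  (!p_0 || !p_1 || !p_2) forces p_1 = False.
  (p_1 || p_4) forces p_4 = True.
  clause (p_1 || !p_4) is falsified — backtrack.
So p_0 = False.
  then (p_0 || !p_6 || !p_8) forces p_8 = False.
  then (!p_7 || p_8) forces p_7 = False.
  then (p_1 || !p_3 || p_8) forces p_1 = True.
  then (!p_2 || p_7 || p_8) forces p_2 = False.
Set p_4 = True.
All clauses satisfied.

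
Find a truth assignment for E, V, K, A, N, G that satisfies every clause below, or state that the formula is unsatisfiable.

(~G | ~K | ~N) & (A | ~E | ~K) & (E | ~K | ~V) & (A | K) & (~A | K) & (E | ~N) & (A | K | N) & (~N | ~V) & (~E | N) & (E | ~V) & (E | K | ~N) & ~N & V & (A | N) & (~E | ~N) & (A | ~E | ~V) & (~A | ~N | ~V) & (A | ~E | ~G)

Case V = True:
  (~N | ~V) forces N = False.
  (~E | N) forces E = False.
  Clause (E | ~V) is falsified — contradiction.
Case V = False:
  Clause (V) is falsified — contradiction.
Both cases fail, so the formula is unsatisfiable.

UNSATISFIABLE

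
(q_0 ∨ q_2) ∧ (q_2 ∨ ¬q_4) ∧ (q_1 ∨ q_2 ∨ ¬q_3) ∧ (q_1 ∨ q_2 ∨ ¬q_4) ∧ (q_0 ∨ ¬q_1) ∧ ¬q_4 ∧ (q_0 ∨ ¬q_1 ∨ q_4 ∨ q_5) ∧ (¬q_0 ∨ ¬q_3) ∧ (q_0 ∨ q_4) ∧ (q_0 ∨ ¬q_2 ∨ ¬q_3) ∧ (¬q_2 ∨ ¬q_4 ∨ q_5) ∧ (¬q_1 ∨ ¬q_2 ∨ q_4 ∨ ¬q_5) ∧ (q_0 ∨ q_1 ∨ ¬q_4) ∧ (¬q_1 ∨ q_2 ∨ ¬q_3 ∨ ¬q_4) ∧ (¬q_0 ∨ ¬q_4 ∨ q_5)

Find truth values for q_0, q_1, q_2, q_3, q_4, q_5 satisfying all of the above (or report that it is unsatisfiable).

q_0=T, q_1=F, q_2=T, q_3=F, q_4=F, q_5=F

Unit clause (¬q_4) forces q_4 = False.
In (q_0 ∨ q_4) only q_0 is left, so q_0 = True.
In (¬q_0 ∨ ¬q_3) only ¬q_3 is left, so q_3 = False.
Set q_1 = False.
Set q_2 = True.
Set q_5 = False.
All clauses satisfied.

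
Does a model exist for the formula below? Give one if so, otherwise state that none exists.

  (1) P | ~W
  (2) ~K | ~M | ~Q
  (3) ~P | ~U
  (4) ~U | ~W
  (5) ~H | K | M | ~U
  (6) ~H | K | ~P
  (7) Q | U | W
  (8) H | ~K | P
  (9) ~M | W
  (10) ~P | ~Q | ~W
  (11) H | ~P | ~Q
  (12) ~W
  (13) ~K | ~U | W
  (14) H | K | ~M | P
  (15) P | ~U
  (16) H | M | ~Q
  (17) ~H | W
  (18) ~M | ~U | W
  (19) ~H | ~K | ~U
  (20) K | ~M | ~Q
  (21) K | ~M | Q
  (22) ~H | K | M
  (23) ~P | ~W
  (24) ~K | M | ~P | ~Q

Case W = True:
  Clause (~W) is falsified — contradiction.
Case W = False:
  (~M | W) forces M = False.
  (~H | W) forces H = False.
  (H | M | ~Q) forces Q = False.
  (Q | U | W) forces U = True.
  (~P | ~U) forces P = False.
  Clause (P | ~U) is falsified — contradiction.
Both cases fail, so the formula is unsatisfiable.

No satisfying assignment exists.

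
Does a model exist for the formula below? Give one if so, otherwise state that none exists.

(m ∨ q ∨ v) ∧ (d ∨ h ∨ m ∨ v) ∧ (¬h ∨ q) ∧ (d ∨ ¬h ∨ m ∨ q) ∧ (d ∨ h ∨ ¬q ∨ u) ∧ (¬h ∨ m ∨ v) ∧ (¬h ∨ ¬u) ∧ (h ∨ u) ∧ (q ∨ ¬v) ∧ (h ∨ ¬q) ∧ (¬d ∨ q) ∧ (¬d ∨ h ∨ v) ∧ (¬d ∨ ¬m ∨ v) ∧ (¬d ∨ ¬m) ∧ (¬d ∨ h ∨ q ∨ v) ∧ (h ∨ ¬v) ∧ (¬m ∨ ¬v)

Set u = False.
  then (h ∨ u) forces h = True.
  then (¬h ∨ q) forces q = True.
Set v = False.
  then (¬h ∨ m ∨ v) forces m = True.
  then (¬d ∨ ¬m ∨ v) forces d = False.
All clauses satisfied.

u=F; v=F; d=F; m=T; h=T; q=T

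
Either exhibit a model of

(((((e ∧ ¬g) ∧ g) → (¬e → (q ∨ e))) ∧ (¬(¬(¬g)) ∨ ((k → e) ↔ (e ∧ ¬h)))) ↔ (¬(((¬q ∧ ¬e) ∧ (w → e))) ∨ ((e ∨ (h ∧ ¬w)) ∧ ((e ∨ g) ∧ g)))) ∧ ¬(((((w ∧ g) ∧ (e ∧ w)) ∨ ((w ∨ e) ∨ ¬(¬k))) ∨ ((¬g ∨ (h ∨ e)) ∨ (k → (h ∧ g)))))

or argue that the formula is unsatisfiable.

Unsatisfiable

The conjunct ¬(((((w ∧ g) ∧ (e ∧ w)) ∨ ((w ∨ e) ∨ ¬(¬k))) ∨ ((¬g ∨ (h ∨ e)) ∨ (k → (h ∧ g))))) is unsatisfiable on its own:
  k = True: this becomes ¬((True ∨ ((¬g ∨ (h ∨ e)) ∨ (h ∧ g)))) = False.
  k = False: this becomes ¬(((((w ∧ g) ∧ (e ∧ w)) ∨ (w ∨ e)) ∨ True)) = False.
So the whole conjunction is unsatisfiable.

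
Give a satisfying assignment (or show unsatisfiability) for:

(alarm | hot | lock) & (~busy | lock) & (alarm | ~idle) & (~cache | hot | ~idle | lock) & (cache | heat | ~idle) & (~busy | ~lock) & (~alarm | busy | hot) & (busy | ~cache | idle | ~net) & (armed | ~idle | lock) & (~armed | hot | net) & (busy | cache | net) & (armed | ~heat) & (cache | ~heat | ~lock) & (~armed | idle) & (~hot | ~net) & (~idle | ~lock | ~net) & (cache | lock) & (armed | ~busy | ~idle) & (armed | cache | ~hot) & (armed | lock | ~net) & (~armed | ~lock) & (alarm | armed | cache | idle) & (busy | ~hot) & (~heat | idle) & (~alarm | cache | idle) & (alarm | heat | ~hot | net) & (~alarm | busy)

Try idle = True:
  (alarm | ~idle) forces alarm = True.
  (~alarm | busy) forces busy = True.
  (~busy | lock) forces lock = True.
  clause (~busy | ~lock) is falsified — backtrack.
So idle = False.
  then (~armed | idle) forces armed = False.
  then (~heat | idle) forces heat = False.
Set hot = False.
Set net = False.
Try alarm = True:
  (~alarm | busy | hot) forces busy = True.
  (~busy | lock) forces lock = True.
  clause (~busy | ~lock) is falsified — backtrack.
So alarm = False.
  then (alarm | hot | lock) forces lock = True.
  then (~busy | ~lock) forces busy = False.
  then (busy | cache | net) forces cache = True.
All clauses satisfied.

idle=F, hot=F, net=F, alarm=F, busy=F, heat=F, cache=T, armed=F, lock=T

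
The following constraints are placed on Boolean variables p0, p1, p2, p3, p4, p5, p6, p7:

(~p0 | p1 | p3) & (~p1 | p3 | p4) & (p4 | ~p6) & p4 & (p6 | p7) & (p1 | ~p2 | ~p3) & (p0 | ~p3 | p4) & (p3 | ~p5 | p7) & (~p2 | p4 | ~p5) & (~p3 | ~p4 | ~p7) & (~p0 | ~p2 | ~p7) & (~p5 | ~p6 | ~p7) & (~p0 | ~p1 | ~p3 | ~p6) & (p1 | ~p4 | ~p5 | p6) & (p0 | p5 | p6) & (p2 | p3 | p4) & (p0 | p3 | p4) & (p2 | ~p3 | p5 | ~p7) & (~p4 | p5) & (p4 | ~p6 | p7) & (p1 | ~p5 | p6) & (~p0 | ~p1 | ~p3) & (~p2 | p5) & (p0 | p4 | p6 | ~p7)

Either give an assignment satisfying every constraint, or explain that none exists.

p0: False, p1: True, p2: False, p3: False, p4: True, p5: True, p6: False, p7: True

Unit clause (p4) forces p4 = True.
In (~p4 | p5) only p5 is left, so p5 = True.
Set p0 = False.
Set p1 = True.
Set p2 = False.
Set p3 = False.
  then (p3 | ~p5 | p7) forces p7 = True.
  then (~p5 | ~p6 | ~p7) forces p6 = False.
All clauses satisfied.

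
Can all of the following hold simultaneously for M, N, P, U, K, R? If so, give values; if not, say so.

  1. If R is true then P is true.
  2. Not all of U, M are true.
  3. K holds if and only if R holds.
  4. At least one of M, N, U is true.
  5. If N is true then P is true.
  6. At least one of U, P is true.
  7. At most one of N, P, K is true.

M=F, N=F, P=T, U=T, K=F, R=F

  (1) R=F ⇒ P: vacuous ✓
  (2) {U, M}: 1/2 true — not all ✓
  (3) K=F, R=F — same ✓
  (4) {M, N, U}: 1 true — at least one ✓
  (5) N=F ⇒ P: vacuous ✓
  (6) {U, P}: 2 true — at least one ✓
  (7) {N, P, K}: 1 true — at most one ✓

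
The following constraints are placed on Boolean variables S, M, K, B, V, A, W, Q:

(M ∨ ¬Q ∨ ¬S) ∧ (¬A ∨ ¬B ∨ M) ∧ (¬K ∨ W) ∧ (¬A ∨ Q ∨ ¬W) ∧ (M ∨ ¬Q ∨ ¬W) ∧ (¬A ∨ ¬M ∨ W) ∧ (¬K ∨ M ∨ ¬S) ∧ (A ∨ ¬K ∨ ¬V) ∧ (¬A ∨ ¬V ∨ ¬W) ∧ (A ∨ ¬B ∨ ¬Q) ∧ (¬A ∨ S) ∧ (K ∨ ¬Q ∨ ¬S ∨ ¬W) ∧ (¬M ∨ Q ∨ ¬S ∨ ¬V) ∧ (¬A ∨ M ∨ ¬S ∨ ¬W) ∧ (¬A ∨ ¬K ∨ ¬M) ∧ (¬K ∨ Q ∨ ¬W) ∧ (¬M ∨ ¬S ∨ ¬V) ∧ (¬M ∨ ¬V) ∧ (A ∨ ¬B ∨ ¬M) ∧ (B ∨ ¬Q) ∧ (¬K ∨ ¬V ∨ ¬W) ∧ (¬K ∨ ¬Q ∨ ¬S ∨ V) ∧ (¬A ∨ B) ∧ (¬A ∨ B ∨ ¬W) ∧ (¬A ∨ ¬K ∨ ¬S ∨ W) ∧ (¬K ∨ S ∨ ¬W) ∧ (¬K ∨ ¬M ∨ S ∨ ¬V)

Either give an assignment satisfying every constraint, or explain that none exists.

Set S = False.
  then (¬A ∨ S) forces A = False.
Set M = False.
Try K = True:
  (¬K ∨ W) forces W = True.
  clause (¬K ∨ S ∨ ¬W) is falsified — backtrack.
So K = False.
Set B = False.
  then (B ∨ ¬Q) forces Q = False.
Set V = False.
Set W = False.
All clauses satisfied.

S: False, M: False, K: False, B: False, V: False, A: False, W: False, Q: False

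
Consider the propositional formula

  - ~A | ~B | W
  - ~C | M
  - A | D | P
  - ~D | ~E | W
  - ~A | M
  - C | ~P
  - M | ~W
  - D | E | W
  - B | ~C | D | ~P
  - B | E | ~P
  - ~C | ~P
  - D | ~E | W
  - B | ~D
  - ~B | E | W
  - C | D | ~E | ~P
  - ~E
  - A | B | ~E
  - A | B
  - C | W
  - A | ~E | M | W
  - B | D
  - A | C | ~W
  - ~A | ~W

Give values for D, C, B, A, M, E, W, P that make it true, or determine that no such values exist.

D=T; C=T; B=T; A=F; M=T; E=F; W=T; P=F

Unit clause (~E) forces E = False.
Set D = True.
  then (B | ~D) forces B = True.
  then (~B | E | W) forces W = True.
  then (~A | ~W) forces A = False.
  then (M | ~W) forces M = True.
  then (A | C | ~W) forces C = True.
  then (~C | ~P) forces P = False.
All clauses satisfied.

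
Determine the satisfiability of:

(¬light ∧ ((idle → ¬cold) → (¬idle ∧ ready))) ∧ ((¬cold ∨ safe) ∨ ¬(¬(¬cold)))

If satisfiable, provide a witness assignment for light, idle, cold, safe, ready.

light = False; idle = False; cold = False; safe = True; ready = True

  ¬light ∧ ((idle → ¬cold) → (¬idle ∧ ready)) = True
    ¬light = True
    (idle → ¬cold) → (¬idle ∧ ready) = True
      idle → ¬cold = True
        ¬cold = True
      ¬idle ∧ ready = True
        ¬idle = True
  (¬cold ∨ safe) ∨ ¬(¬(¬cold)) = True
    ¬cold ∨ safe = True
      ¬cold = True
    ¬(¬(¬cold)) = True
      ¬(¬cold) = False
        ¬cold = True
Both conjuncts True, so the formula holds.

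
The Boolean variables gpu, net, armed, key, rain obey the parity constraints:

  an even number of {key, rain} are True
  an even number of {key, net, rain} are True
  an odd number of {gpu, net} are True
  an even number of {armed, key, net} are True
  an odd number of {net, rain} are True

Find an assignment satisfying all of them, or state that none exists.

gpu=T, net=F, armed=T, key=T, rain=T

{key, rain}: 2 true → even ✓
{key, net, rain}: 2 true → even ✓
{gpu, net}: 1 true → odd ✓
{armed, key, net}: 2 true → even ✓
{net, rain}: 1 true → odd ✓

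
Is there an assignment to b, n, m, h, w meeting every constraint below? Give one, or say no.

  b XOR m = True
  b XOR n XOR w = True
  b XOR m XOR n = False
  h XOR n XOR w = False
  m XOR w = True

b=T; n=T; m=F; h=F; w=T

b XOR m = T XOR F = True ✓
b XOR n XOR w = T XOR T XOR T = True ✓
b XOR m XOR n = T XOR F XOR T = False ✓
h XOR n XOR w = F XOR T XOR T = False ✓
m XOR w = F XOR T = True ✓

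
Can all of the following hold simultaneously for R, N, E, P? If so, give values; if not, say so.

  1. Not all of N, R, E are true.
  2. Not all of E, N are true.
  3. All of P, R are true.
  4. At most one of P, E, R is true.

Case R = True:
  (3) forces P = True.
  Constraint (4) is violated (P=T, R=T) — contradiction.
Case R = False:
  Constraint (3) is violated (R=F) — contradiction.
Both cases fail — unsatisfiable.

No satisfying assignment exists.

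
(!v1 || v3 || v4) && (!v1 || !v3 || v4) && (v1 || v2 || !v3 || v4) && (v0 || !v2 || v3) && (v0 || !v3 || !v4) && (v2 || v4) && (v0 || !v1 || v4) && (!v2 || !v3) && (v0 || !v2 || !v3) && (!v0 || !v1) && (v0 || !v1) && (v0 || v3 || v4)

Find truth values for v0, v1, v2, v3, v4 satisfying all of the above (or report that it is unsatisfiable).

Set v0 = False.
  then (v0 || !v1) forces v1 = False.
Try v2 = True:
  (v0 || !v2 || v3) forces v3 = True.
  clause (!v2 || !v3) is falsified — backtrack.
So v2 = False.
  then (v2 || v4) forces v4 = True.
  then (v0 || !v3 || !v4) forces v3 = False.
All clauses satisfied.

v0: False, v1: False, v2: False, v3: False, v4: True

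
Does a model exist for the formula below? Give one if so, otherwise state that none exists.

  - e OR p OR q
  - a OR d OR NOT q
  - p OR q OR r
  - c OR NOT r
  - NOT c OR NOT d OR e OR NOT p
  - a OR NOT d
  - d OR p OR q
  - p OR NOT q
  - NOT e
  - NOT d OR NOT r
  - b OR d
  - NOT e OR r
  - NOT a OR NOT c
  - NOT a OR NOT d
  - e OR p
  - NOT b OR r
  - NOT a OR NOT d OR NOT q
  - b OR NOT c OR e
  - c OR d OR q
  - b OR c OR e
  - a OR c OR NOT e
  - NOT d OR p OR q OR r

c=T, d=F, e=F, a=F, r=T, p=T, q=F, b=T

Unit clause (NOT e) forces e = False.
In (e OR p) only p is left, so p = True.
Try c = False:
  (c OR NOT r) forces r = False.
  (NOT b OR r) forces b = False.
  clause (b OR c OR e) is falsified — backtrack.
So c = True.
  then (NOT c OR NOT d OR e OR NOT p) forces d = False.
  then (b OR d) forces b = True.
  then (NOT a OR NOT c) forces a = False.
  then (NOT b OR r) forces r = True.
  then (a OR d OR NOT q) forces q = False.
All clauses satisfied.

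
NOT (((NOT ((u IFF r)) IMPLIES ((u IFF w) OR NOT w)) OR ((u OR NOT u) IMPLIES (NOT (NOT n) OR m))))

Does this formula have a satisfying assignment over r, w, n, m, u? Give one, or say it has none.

r=T; w=T; n=F; m=F; u=F

  NOT (((NOT ((u IFF r)) IMPLIES ((u IFF w) OR NOT w)) OR ((u OR NOT u) IMPLIES (NOT (NOT n) OR m)))) = True
    (NOT ((u IFF r)) IMPLIES ((u IFF w) OR NOT w)) OR ((u OR NOT u) IMPLIES (NOT (NOT n) OR m)) = False
      NOT ((u IFF r)) IMPLIES ((u IFF w) OR NOT w) = False
        NOT ((u IFF r)) = True
          u IFF r = False
        (u IFF w) OR NOT w = False
          u IFF w = False
          NOT w = False
      (u OR NOT u) IMPLIES (NOT (NOT n) OR m) = False
        u OR NOT u = True
          NOT u = True
        NOT (NOT n) OR m = False
          NOT (NOT n) = False
            NOT n = True
The formula evaluates to True.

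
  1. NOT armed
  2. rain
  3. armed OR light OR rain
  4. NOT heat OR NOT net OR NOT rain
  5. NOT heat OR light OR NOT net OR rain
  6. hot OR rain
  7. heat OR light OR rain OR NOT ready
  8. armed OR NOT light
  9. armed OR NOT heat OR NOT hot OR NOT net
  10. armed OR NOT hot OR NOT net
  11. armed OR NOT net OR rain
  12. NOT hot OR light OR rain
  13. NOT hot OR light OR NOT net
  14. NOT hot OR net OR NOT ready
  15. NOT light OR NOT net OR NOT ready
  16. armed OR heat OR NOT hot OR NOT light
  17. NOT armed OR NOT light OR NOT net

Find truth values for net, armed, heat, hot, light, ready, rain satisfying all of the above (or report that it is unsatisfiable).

Unit clause (NOT armed) forces armed = False.
Unit clause (rain) forces rain = True.
In (armed OR NOT light) only NOT light is left, so light = False.
Set net = False.
Set heat = True.
Set hot = True.
  then (NOT hot OR net OR NOT ready) forces ready = False.
All clauses satisfied.

net = False; armed = False; heat = True; hot = True; light = False; ready = False; rain = True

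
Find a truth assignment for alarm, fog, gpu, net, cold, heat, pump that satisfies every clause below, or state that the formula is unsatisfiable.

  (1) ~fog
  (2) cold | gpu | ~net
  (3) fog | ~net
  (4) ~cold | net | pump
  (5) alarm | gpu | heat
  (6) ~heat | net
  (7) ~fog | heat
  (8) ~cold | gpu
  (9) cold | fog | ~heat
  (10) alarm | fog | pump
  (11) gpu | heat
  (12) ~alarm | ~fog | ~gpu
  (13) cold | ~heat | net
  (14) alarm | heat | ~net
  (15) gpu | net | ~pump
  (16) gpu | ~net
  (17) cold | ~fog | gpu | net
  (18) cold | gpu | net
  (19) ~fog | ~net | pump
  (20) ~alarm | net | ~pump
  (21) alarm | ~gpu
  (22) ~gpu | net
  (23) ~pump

UNSATISFIABLE

Case fog = True:
  Clause (~fog) is falsified — contradiction.
Case fog = False:
  (fog | ~net) forces net = False.
  (~heat | net) forces heat = False.
  (gpu | heat) forces gpu = True.
  Clause (~gpu | net) is falsified — contradiction.
Both cases fail, so the formula is unsatisfiable.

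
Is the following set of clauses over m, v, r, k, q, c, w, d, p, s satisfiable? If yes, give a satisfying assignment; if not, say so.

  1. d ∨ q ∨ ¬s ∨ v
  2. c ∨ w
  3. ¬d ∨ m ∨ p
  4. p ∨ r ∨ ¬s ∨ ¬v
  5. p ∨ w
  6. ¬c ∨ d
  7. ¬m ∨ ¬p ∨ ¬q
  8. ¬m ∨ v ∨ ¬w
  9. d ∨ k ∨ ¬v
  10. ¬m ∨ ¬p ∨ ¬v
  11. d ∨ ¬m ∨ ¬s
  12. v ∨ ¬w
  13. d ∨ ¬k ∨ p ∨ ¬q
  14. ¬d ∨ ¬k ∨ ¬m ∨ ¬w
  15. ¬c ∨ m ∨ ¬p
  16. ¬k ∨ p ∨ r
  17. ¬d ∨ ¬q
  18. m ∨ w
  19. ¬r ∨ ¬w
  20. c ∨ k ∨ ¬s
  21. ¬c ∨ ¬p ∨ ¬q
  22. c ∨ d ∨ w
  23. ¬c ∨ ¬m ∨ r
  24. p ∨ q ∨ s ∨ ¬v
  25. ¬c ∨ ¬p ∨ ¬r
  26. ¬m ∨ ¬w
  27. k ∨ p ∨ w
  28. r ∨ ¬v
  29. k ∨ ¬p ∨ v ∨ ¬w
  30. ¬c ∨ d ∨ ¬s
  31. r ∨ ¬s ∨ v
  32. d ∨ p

Case r = True:
  (¬r ∨ ¬w) forces w = False.
  (c ∨ w) forces c = True.
  (p ∨ w) forces p = True.
  Clause (¬c ∨ ¬p ∨ ¬r) is falsified — contradiction.
Case r = False:
  (r ∨ ¬v) forces v = False.
  (v ∨ ¬w) forces w = False.
  (c ∨ w) forces c = True.
  (p ∨ w) forces p = True.
  (¬c ∨ d) forces d = True.
  (¬c ∨ m ∨ ¬p) forces m = True.
  Clause (¬c ∨ ¬m ∨ r) is falsified — contradiction.
Both cases fail, so the formula is unsatisfiable.

Unsatisfiable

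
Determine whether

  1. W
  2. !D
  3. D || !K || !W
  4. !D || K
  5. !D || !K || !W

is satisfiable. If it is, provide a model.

D = False, K = False, W = True

Unit clause (W) forces W = True.
Unit clause (!D) forces D = False.
In (D || !K || !W) only !K is left, so K = False.
Check each clause:
  (W): W holds.
  (!D): !D holds.
  (D || !K || !W): !K holds.
  (!D || K): !D holds.
  (!D || !K || !W): !D holds.
All clauses satisfied.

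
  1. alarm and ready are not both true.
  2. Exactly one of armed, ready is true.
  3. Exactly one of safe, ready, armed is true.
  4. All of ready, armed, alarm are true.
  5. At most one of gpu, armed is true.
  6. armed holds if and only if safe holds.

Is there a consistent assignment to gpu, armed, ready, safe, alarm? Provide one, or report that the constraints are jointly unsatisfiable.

UNSATISFIABLE

Case armed = True:
  (2) with armed=T forces ready = False.
  Constraint (4) is violated (ready=F) — contradiction.
Case armed = False:
  Constraint (4) is violated (armed=F) — contradiction.
Both cases fail — unsatisfiable.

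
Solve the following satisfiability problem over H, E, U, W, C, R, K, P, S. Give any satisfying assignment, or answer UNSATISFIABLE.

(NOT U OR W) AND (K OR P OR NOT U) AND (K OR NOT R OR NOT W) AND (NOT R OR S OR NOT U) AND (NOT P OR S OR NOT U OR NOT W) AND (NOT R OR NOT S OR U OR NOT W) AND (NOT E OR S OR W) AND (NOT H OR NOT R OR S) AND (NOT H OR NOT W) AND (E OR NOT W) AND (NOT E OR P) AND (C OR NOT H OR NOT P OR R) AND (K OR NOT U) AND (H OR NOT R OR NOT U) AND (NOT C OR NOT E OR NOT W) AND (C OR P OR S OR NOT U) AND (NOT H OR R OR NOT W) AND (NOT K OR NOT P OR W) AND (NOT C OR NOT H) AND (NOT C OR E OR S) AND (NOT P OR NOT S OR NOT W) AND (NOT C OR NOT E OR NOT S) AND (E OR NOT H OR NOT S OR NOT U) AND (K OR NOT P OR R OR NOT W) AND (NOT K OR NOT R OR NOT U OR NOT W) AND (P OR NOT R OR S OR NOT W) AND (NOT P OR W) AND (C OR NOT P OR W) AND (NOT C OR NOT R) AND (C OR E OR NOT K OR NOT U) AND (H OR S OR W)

H = False; E = False; U = False; W = False; C = False; R = False; K = False; P = False; S = True

Set H = False.
Set E = False.
  then (E OR NOT W) forces W = False.
  then (NOT P OR W) forces P = False.
  then (H OR S OR W) forces S = True.
  then (NOT U OR W) forces U = False.
Set C = False.
Set R = False.
Set K = False.
All clauses satisfied.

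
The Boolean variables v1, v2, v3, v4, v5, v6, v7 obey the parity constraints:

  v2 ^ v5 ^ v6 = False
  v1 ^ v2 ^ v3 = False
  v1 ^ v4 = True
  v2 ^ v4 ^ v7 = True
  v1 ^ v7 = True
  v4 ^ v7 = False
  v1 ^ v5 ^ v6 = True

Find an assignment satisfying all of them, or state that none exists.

v1=F, v2=T, v3=T, v4=T, v5=F, v6=T, v7=T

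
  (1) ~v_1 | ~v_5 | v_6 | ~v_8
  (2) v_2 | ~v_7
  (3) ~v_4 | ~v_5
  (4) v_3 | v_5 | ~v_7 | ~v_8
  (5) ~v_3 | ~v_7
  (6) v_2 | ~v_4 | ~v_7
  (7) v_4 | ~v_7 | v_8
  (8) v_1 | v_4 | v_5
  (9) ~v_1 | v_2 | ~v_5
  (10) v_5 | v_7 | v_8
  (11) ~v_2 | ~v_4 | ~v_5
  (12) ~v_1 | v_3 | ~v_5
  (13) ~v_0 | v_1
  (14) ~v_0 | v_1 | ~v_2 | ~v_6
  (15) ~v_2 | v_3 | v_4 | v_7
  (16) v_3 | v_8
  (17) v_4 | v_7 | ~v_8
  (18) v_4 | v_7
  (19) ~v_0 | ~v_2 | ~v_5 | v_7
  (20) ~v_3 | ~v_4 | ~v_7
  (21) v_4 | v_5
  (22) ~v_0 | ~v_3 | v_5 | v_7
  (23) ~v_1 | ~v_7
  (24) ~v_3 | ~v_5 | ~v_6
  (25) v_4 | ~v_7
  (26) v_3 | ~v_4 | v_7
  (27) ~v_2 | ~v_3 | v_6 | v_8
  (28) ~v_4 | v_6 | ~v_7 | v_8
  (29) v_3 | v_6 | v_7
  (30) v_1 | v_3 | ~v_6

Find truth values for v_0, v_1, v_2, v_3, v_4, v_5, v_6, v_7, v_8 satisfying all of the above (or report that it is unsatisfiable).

v_0=F; v_1=F; v_2=F; v_3=T; v_4=T; v_5=F; v_6=F; v_7=F; v_8=T

Set v_0 = False.
Set v_1 = False.
Set v_2 = False.
  then (v_2 | ~v_7) forces v_7 = False.
  then (v_4 | v_7) forces v_4 = True.
  then (v_3 | ~v_4 | v_7) forces v_3 = True.
  then (~v_4 | ~v_5) forces v_5 = False.
  then (v_5 | v_7 | v_8) forces v_8 = True.
Set v_6 = False.
All clauses satisfied.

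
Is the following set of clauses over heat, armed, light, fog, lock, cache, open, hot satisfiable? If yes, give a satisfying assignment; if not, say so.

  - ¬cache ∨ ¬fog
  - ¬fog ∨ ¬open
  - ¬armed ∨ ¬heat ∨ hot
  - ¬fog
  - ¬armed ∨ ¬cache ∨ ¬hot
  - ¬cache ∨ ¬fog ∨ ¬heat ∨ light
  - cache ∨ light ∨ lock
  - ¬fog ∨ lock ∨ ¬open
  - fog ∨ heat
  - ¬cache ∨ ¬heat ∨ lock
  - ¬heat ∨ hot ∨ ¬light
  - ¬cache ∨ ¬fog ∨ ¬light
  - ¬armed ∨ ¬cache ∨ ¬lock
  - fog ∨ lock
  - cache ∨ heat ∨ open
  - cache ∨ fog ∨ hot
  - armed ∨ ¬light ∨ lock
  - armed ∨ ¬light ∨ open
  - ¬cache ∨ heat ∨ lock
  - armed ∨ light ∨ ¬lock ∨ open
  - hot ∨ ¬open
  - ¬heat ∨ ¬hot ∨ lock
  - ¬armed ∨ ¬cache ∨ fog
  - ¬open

heat: True; armed: True; light: False; fog: False; lock: True; cache: False; open: False; hot: True

Unit clause (¬fog) forces fog = False.
In (fog ∨ heat) only heat is left, so heat = True.
In (fog ∨ lock) only lock is left, so lock = True.
Unit clause (¬open) forces open = False.
Try armed = False:
  (armed ∨ ¬light ∨ open) forces light = False.
  clause (armed ∨ light ∨ ¬lock ∨ open) is falsified — backtrack.
So armed = True.
  then (¬armed ∨ ¬heat ∨ hot) forces hot = True.
  then (¬armed ∨ ¬cache ∨ ¬hot) forces cache = False.
Set light = False.
All clauses satisfied.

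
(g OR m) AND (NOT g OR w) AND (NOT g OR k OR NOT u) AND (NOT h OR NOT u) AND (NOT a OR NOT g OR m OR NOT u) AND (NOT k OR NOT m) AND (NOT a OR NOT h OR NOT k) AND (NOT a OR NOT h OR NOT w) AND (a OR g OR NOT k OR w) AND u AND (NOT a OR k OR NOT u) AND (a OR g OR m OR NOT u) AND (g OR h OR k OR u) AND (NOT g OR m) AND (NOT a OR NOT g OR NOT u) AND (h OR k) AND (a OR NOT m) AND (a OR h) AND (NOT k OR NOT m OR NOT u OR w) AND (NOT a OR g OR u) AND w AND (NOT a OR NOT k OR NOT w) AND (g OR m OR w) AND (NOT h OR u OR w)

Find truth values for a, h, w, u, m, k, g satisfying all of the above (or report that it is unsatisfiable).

The formula is unsatisfiable.

Case u = True:
  (NOT h OR NOT u) forces h = False.
  (h OR k) forces k = True.
  (NOT k OR NOT m) forces m = False.
  (g OR m) forces g = True.
  Clause (NOT g OR m) is falsified — contradiction.
Case u = False:
  Clause (u) is falsified — contradiction.
Both cases fail, so the formula is unsatisfiable.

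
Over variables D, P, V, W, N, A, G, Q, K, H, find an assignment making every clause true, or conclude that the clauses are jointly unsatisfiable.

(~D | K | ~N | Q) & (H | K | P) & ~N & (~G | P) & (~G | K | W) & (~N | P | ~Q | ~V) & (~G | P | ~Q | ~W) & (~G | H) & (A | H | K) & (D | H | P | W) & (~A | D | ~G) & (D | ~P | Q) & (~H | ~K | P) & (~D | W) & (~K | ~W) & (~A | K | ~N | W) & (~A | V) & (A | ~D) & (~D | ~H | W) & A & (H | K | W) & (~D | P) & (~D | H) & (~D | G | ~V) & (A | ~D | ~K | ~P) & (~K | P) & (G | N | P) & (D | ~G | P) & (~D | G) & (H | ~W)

D = False, P = True, V = True, W = False, N = False, A = True, G = False, Q = True, K = True, H = False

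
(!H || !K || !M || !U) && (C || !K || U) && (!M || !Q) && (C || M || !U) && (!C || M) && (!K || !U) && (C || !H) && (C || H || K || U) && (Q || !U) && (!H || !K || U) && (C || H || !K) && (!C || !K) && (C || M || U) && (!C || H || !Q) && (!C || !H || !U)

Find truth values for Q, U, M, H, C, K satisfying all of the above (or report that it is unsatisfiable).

Q = False, U = False, M = True, H = False, C = True, K = False

Set Q = False.
  then (Q || !U) forces U = False.
Try M = False:
  (!C || M) forces C = False.
  clause (C || M || U) is falsified — backtrack.
So M = True.
Set H = False.
Set C = True.
  then (!C || !K) forces K = False.
All clauses satisfied.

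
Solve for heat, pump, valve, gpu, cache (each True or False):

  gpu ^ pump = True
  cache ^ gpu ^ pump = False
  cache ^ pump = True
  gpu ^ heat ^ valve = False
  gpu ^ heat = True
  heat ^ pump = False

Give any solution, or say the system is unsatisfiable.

heat=F, pump=F, valve=T, gpu=T, cache=T

gpu ^ pump = T ^ F = True ✓
cache ^ gpu ^ pump = T ^ T ^ F = False ✓
cache ^ pump = T ^ F = True ✓
gpu ^ heat ^ valve = T ^ F ^ T = False ✓
gpu ^ heat = T ^ F = True ✓
heat ^ pump = F ^ F = False ✓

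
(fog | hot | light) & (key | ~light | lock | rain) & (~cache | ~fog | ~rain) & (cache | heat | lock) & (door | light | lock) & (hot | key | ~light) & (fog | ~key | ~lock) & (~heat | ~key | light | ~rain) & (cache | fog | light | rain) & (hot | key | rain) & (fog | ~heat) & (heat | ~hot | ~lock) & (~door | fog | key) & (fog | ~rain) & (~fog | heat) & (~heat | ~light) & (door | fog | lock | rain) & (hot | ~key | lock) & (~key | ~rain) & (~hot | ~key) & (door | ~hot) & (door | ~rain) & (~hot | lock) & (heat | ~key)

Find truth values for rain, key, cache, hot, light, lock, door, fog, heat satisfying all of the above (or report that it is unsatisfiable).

rain=F; key=T; cache=F; hot=F; light=F; lock=T; door=F; fog=T; heat=T

Set rain = False.
Set key = True.
  then (~hot | ~key) forces hot = False.
  then (heat | ~key) forces heat = True.
  then (fog | ~heat) forces fog = True.
  then (~heat | ~light) forces light = False.
  then (hot | ~key | lock) forces lock = True.
Set cache = False.
Set door = False.
All clauses satisfied.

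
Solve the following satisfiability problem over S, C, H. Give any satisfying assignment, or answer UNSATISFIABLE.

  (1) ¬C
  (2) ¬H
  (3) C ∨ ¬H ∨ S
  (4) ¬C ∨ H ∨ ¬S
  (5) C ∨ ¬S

S = False, C = False, H = False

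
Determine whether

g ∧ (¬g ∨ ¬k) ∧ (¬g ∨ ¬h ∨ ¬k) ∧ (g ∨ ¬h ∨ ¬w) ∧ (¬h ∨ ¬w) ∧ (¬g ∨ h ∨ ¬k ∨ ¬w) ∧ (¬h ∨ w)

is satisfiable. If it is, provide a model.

w = True; g = True; h = False; k = False

Unit clause (g) forces g = True.
In (¬g ∨ ¬k) only ¬k is left, so k = False.
Set w = True.
  then (¬h ∨ ¬w) forces h = False.
All clauses satisfied.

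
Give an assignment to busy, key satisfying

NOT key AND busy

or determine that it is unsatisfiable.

busy = True; key = False

  NOT key = True
Both conjuncts True, so the formula holds.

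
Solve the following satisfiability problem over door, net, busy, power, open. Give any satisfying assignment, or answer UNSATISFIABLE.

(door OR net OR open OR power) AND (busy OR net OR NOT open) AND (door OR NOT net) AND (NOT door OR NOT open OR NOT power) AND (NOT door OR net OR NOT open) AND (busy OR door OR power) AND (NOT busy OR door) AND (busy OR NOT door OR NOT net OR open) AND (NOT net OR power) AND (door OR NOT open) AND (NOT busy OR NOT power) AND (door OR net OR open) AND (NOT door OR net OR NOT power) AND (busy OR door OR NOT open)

Try door = False:
  (door OR NOT net) forces net = False.
  (NOT busy OR door) forces busy = False.
  (busy OR net OR NOT open) forces open = False.
  clause (door OR net OR open) is falsified — backtrack.
So door = True.
Set net = False.
  then (NOT door OR net OR NOT open) forces open = False.
  then (NOT door OR net OR NOT power) forces power = False.
Set busy = False.
All clauses satisfied.

door: True, net: False, busy: False, power: False, open: False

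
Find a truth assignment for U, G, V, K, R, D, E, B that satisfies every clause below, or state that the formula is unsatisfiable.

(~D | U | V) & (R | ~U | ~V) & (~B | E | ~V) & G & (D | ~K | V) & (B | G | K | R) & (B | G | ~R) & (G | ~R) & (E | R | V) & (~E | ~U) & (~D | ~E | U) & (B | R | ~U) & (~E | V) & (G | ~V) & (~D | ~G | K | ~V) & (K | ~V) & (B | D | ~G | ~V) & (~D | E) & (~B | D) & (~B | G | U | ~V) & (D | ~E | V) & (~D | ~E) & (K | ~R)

Case D = True:
  (G) forces G = True.
  (~D | E) forces E = True.
  Clause (~D | ~E) is falsified — contradiction.
Case D = False:
  (G) forces G = True.
  (~B | D) forces B = False.
  (B | D | ~G | ~V) forces V = False.
  (D | ~K | V) forces K = False.
  (~E | V) forces E = False.
  (E | R | V) forces R = True.
  Clause (K | ~R) is falsified — contradiction.
Both cases fail, so the formula is unsatisfiable.

Unsatisfiable — no assignment works.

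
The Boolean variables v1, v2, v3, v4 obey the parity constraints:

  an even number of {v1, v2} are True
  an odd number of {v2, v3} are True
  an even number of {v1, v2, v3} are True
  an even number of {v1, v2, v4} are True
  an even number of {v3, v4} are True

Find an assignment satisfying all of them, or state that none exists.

v1=T, v2=T, v3=F, v4=F

{v1, v2}: 2 true → even ✓
{v2, v3}: 1 true → odd ✓
{v1, v2, v3}: 2 true → even ✓
{v1, v2, v4}: 2 true → even ✓
{v3, v4}: 0 true → even ✓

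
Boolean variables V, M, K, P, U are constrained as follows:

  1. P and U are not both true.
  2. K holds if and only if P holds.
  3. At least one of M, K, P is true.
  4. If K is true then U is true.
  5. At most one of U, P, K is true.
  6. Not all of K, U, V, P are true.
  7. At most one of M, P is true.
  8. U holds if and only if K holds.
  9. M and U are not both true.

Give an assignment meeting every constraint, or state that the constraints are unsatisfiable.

V: True, M: True, K: False, P: False, U: False

  (1) P=F, U=F — not both ✓
  (2) K=F, P=F — same ✓
  (3) {M, K, P}: 1 true — at least one ✓
  (4) K=F ⇒ U: vacuous ✓
  (5) {U, P, K}: 0 true — at most one ✓
  (6) {K, U, V, P}: 1/4 true — not all ✓
  (7) {M, P}: 1 true — at most one ✓
  (8) U=F, K=F — same ✓
  (9) M=T, U=F — not both ✓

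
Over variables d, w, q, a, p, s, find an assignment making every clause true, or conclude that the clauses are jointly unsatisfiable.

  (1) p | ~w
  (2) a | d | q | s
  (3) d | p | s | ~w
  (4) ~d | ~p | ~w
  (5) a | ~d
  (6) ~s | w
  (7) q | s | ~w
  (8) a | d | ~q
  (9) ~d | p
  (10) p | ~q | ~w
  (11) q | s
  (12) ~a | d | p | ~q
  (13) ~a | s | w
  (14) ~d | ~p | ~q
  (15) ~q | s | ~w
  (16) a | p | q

Try d = True:
  (a | ~d) forces a = True.
  (~d | p) forces p = True.
  (~d | ~p | ~w) forces w = False.
  (~s | w) forces s = False.
  clause (~a | s | w) is falsified — backtrack.
So d = False.
Set w = True.
  then (p | ~w) forces p = True.
Set q = False.
  then (q | s | ~w) forces s = True.
Set a = False.
All clauses satisfied.

d: False, w: True, q: False, a: False, p: True, s: True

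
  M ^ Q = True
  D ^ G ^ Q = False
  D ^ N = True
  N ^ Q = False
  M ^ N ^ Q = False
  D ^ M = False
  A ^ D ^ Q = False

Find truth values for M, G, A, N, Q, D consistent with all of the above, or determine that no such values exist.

M=F; G=T; A=T; N=T; Q=T; D=F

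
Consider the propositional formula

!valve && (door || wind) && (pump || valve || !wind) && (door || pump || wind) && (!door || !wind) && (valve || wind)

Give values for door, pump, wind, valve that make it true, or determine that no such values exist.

Unit clause (!valve) forces valve = False.
In (valve || wind) only wind is left, so wind = True.
In (pump || valve || !wind) only pump is left, so pump = True.
In (!door || !wind) only !door is left, so door = False.
Check each clause:
  (!valve): !valve holds.
  (door || wind): wind holds.
  (pump || valve || !wind): pump holds.
  (door || pump || wind): pump holds.
  (!door || !wind): !door holds.
  (valve || wind): wind holds.
All clauses satisfied.

door = False, pump = True, wind = True, valve = False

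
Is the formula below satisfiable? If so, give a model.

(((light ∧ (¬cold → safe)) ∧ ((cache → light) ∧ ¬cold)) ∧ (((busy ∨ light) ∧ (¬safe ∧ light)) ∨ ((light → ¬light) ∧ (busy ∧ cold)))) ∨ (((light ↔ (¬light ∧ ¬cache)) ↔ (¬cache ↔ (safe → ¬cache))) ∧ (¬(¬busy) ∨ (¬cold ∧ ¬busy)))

cold=T; busy=T; safe=F; cache=T; light=T

  (((light ∧ (¬cold → safe)) ∧ ((cache → light) ∧ ¬cold)) ∧ (((busy ∨ light) ∧ (¬safe ∧ light)) ∨ ((light → ¬light) ∧ (busy ∧ cold)))) ∨ (((light ↔ (¬light ∧ ¬cache)) ↔ (¬cache ↔ (safe → ¬cache))) ∧ (¬(¬busy) ∨ (¬cold ∧ ¬busy))) = True
    ((light ∧ (¬cold → safe)) ∧ ((cache → light) ∧ ¬cold)) ∧ (((busy ∨ light) ∧ (¬safe ∧ light)) ∨ ((light → ¬light) ∧ (busy ∧ cold))) = False
      (light ∧ (¬cold → safe)) ∧ ((cache → light) ∧ ¬cold) = False
        light ∧ (¬cold → safe) = True
          ¬cold → safe = True
            ¬cold = False
        (cache → light) ∧ ¬cold = False
          cache → light = True
          ¬cold = False
      ((busy ∨ light) ∧ (¬safe ∧ light)) ∨ ((light → ¬light) ∧ (busy ∧ cold)) = True
        (busy ∨ light) ∧ (¬safe ∧ light) = True
          busy ∨ light = True
          ¬safe ∧ light = True
            ¬safe = True
        (light → ¬light) ∧ (busy ∧ cold) = False
          light → ¬light = False
            ¬light = False
          busy ∧ cold = True
    ((light ↔ (¬light ∧ ¬cache)) ↔ (¬cache ↔ (safe → ¬cache))) ∧ (¬(¬busy) ∨ (¬cold ∧ ¬busy)) = True
      (light ↔ (¬light ∧ ¬cache)) ↔ (¬cache ↔ (safe → ¬cache)) = True
        light ↔ (¬light ∧ ¬cache) = False
          ¬light ∧ ¬cache = False
            ¬light = False
            ¬cache = False
        ¬cache ↔ (safe → ¬cache) = False
          ¬cache = False
          safe → ¬cache = True
            ¬cache = False
      ¬(¬busy) ∨ (¬cold ∧ ¬busy) = True
        ¬(¬busy) = True
          ¬busy = False
        ¬cold ∧ ¬busy = False
          ¬cold = False
          ¬busy = False
The formula evaluates to True.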